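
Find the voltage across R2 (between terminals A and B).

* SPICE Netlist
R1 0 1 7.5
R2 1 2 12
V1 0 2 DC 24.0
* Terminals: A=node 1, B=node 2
R1 and R2 are in series across V1 (node 0 → node 1 → node 2), and the output A–B is taken across R2, so this is a voltage divider.
Series current: I = V1/(R1 + R2) = 24/(7.5 + 12) = 24/19.5 = 1.231 A
V_R2 = I × R2 = V1 × R2/(R1 + R2) = 24 × 12/19.5 = 14.77 V

Final answer: 14.77 V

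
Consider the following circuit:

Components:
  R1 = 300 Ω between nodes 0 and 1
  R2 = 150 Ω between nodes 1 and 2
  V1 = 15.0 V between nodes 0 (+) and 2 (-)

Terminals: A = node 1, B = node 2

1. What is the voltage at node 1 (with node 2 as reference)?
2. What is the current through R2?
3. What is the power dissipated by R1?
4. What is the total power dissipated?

Nodal analysis, taking node 2 as the 0 V reference.
Source V1 fixes V_0 = 15 V.
KCL at each unknown node (sum of currents leaving = 0; resistances in Ω):
  Node 1: (V_1 - 15)/300 + (V_1 - 0)/150 = 0
Collecting terms: 0.01 × V_1 = 0.05  =>  V_1 = 5 V
Part 1:
  Read off the nodal solution: V_1 = 5 V
Part 2:
  I_R2 = (V_1 - V_2)/R2 = (5 - 0)/150 = 0.03333 A
  Magnitude: I_R2 = 0.03333 A
Part 3:
  I_R1 = (V_0 - V_1)/R1 = (15 - 5)/300 = 0.03333 A
  P_R1 = I_R1² × R1 = (0.03333)² × 300 = 0.3333 W
Part 4:
  Power in each resistor, P = (ΔV)²/R:
    P_R1 = (15 - 5)²/300 = 0.3333 W
    P_R2 = (5 - 0)²/150 = 0.1667 W
  P_total = P_R1 + P_R2 = 0.5 W

Final answers:
1. V_1 = 5 V
2. I_R2 = 0.03333 A
3. P_R1 = 0.3333 W
4. P_total = 0.5 W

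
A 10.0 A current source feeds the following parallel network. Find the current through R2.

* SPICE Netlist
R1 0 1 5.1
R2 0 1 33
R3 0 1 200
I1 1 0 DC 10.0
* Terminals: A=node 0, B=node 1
All resistors sit directly between nodes 0 and 1, so they are in parallel and share one voltage V; the full source current 10 A splits among them.
1/R_par = 1/5.1 + 1/33 + 1/200 = 0.2314 S  =>  R_par = 4.322 Ω
V = I × R_par = 10 × 4.322 = 43.22 V
I_R2 = V/R2 = 43.22/33 = 1.31 A

Final answer: 1.31 A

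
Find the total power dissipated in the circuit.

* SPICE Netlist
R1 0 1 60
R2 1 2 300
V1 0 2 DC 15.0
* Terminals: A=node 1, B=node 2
Nodal analysis, taking node 2 as the 0 V reference.
Source V1 fixes V_0 = 15 V.
KCL at each unknown node (sum of currents leaving = 0; resistances in Ω):
  Node 1: (V_1 - 15)/60 + (V_1 - 0)/300 = 0
Collecting terms: 0.02 × V_1 = 0.25  =>  V_1 = 12.5 V
Power in each resistor, P = (ΔV)²/R:
  P_R1 = (15 - 12.5)²/60 = 0.1042 W
  P_R2 = (12.5 - 0)²/300 = 0.5208 W
P_total = P_R1 + P_R2 = 0.625 W

Final answer: 0.625 W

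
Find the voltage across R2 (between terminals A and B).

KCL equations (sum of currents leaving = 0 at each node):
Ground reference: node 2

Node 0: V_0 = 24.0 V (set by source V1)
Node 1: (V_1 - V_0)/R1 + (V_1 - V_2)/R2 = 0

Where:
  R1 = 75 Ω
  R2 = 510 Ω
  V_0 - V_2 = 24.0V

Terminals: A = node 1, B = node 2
R1 and R2 are in series across V1 (node 0 → node 1 → node 2), and the output A–B is taken across R2, so this is a voltage divider.
Series current: I = V1/(R1 + R2) = 24/(75 + 510) = 24/585 = 0.04103 A
V_R2 = I × R2 = V1 × R2/(R1 + R2) = 24 × 510/585 = 20.92 V

Final answer: 20.92 V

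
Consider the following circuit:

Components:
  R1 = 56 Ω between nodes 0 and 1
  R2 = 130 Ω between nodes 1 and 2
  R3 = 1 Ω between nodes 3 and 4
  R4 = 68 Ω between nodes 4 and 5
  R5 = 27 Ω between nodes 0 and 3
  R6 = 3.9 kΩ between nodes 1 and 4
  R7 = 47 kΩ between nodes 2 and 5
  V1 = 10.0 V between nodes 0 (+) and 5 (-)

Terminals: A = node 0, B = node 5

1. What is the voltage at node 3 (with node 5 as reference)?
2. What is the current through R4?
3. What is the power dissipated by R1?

Nodal analysis, taking node 5 as the 0 V reference.
Source V1 fixes V_0 = 10 V.
KCL at each unknown node (sum of currents leaving = 0; resistances in Ω):
  Node 1: (V_1 - 10)/56 + (V_1 - V_2)/130 + (V_1 - V_4)/3900 = 0
  Node 2: (V_2 - V_1)/130 + (V_2 - 0)/47000 = 0
  Node 3: (V_3 - V_4)/1 + (V_3 - 10)/27 = 0
  Node 4: (V_4 - V_3)/1 + (V_4 - 0)/68 + (V_4 - V_1)/3900 = 0
Collecting terms (coefficients in siemens):
  0.02581·V_1 - 0.007692·V_2 - 0.0002564·V_4 = 0.1786
  0.007714·V_2 - 0.007692·V_1 = 0
  1.037·V_3 - 1·V_4 = 0.3704
  1.015·V_4 - 0.0002564·V_1 - 1·V_3 = 0
Solving these 4 simultaneous equations (Gaussian elimination) gives:
  V_1 = 9.947 V, V_2 = 9.92 V, V_3 = 7.201 V, V_4 = 7.098 V
Part 1:
  Read off the nodal solution: V_3 = 7.201 V
Part 2:
  I_R4 = (V_4 - V_5)/R4 = (7.098 - 0)/68 = 0.1044 A
  Magnitude: I_R4 = 0.1044 A
Part 3:
  I_R1 = (V_0 - V_1)/R1 = (10 - 9.947)/56 = 0.0009417 A
  P_R1 = I_R1² × R1 = (0.0009417)² × 56 = 0.00004966 W

Final answers:
1. V_3 = 7.201 V
2. I_R4 = 0.1044 A
3. P_R1 = 4.966e-05 W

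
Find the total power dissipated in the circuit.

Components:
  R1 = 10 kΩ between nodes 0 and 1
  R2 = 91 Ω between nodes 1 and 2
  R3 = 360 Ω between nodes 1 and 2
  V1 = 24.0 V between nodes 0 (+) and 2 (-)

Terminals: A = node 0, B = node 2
Nodal analysis, taking node 2 as the 0 V reference.
Source V1 fixes V_0 = 24 V.
KCL at each unknown node (sum of currents leaving = 0; resistances in Ω):
  Node 1: (V_1 - 24)/10000 + (V_1 - 0)/91 + (V_1 - 0)/360 = 0
Collecting terms: 0.01387 × V_1 = 0.0024  =>  V_1 = 0.1731 V
Power in each resistor, P = (ΔV)²/R:
  P_R1 = (24 - 0.1731)²/10000 = 0.05677 W
  P_R2 = (0.1731 - 0)²/91 = 0.0003292 W
  P_R3 = (0.1731 - 0)²/360 = 0.00008321 W
P_total = P_R1 + P_R2 + P_R3 = 0.05718 W

Final answer: 0.05718 W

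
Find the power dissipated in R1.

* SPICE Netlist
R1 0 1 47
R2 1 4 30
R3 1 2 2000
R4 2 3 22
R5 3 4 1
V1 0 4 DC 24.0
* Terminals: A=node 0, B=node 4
Nodal analysis, taking node 4 as the 0 V reference.
Source V1 fixes V_0 = 24 V.
KCL at each unknown node (sum of currents leaving = 0; resistances in Ω):
  Node 1: (V_1 - 24)/47 + (V_1 - 0)/30 + (V_1 - V_2)/2000 = 0
  Node 2: (V_2 - V_1)/2000 + (V_2 - V_3)/22 = 0
  Node 3: (V_3 - V_2)/22 + (V_3 - 0)/1 = 0
Collecting terms (coefficients in siemens):
  0.05511·V_1 - 0.0005·V_2 = 0.5106
  0.04595·V_2 - 0.0005·V_1 - 0.04545·V_3 = 0
  1.045·V_3 - 0.04545·V_2 = 0
Solving these 3 simultaneous equations (Gaussian elimination) gives:
  V_1 = 9.267 V, V_2 = 0.1054 V, V_3 = 0.004581 V
I_R1 = (V_0 - V_1)/R1 = (24 - 9.267)/47 = 0.3135 A
P_R1 = I_R1² × R1 = (0.3135)² × 47 = 4.618 W

Final answer: 4.618 W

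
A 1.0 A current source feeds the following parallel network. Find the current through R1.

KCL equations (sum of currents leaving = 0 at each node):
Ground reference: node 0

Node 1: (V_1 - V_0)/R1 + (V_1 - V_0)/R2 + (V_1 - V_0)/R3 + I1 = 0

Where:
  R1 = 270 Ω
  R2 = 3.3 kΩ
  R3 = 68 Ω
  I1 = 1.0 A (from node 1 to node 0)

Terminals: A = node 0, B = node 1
All resistors sit directly between nodes 0 and 1, so they are in parallel and share one voltage V; the full source current 1 A splits among them.
1/R_par = 1/270 + 1/3300 + 1/68 = 0.01871 S  =>  R_par = 53.44 Ω
V = I × R_par = 1 × 53.44 = 53.44 V
I_R1 = V/R1 = 53.44/270 = 0.1979 A

Final answer: 0.1979 A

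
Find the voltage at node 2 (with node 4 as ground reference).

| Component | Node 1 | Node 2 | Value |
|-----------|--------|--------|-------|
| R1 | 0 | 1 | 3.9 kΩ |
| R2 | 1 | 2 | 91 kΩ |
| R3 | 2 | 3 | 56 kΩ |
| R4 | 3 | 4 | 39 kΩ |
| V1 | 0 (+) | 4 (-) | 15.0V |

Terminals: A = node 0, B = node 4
Nodal analysis, taking node 4 as the 0 V reference.
Source V1 fixes V_0 = 15 V.
KCL at each unknown node (sum of currents leaving = 0; resistances in Ω):
  Node 1: (V_1 - 15)/3900 + (V_1 - V_2)/91000 = 0
  Node 2: (V_2 - V_1)/91000 + (V_2 - V_3)/56000 = 0
  Node 3: (V_3 - V_2)/56000 + (V_3 - 0)/39000 = 0
Collecting terms (coefficients in siemens):
  0.0002674·V_1 - 0.00001099·V_2 = 0.003846
  0.00002885·V_2 - 0.00001099·V_1 - 0.00001786·V_3 = 0
  0.0000435·V_3 - 0.00001786·V_2 = 0
Solving these 3 simultaneous equations (Gaussian elimination) gives:
  V_1 = 14.69 V, V_2 = 7.504 V, V_3 = 3.081 V
The requested potential is V_2 = 7.504 V.

Final answer: V_2 = 7.504 V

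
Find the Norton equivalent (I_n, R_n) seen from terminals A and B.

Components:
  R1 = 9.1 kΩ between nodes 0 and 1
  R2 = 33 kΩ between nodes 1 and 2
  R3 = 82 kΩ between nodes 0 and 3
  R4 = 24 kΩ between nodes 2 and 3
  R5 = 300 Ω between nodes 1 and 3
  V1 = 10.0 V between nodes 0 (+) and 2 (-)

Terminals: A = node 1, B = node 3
Find the Thévenin equivalent first; then I_n = V_th/R_th and R_n = R_th.
Step 1 — V_th is the open-circuit voltage V_A - V_B (nothing connected across the terminals).
Nodal analysis, taking node 2 as the 0 V reference.
Source V1 fixes V_0 = 10 V.
KCL at each unknown node (sum of currents leaving = 0; resistances in Ω):
  Node 1: (V_1 - 10)/9100 + (V_1 - 0)/33000 + (V_1 - V_3)/300 = 0
  Node 3: (V_3 - 10)/82000 + (V_3 - 0)/24000 + (V_3 - V_1)/300 = 0
Collecting terms (coefficients in siemens):
  0.003474·V_1 - 0.003333·V_3 = 0.001099
  0.003387·V_3 - 0.003333·V_1 = 0.000122
Determinant D = (0.003474)(0.003387) - (-0.003333)(-0.003333) = 0.0000006544
V_1 = [(0.001099)(0.003387) - (-0.003333)(0.000122)]/D = 6.309 V
V_3 = [(0.003474)(0.000122) - (0.001099)(-0.003333)]/D = 6.245 V
V_th = V_1 - V_3 = 6.309 - 6.245 = 0.06432 V
Step 2 — R_th: zero the source — replace V1 by a short circuit (node 2 merges into node 0) — and find the resistance seen between A (node 1) and B (node 3).
Reduce the network between node 1 (A) and node 3 (B) by series/parallel combination:
  Rp1 = R1 ‖ R2 (parallel, both between nodes 0 and 1) = 1/(1/9100 + 1/33000) = 7133 Ω
  Rp2 = R3 ‖ R4 (parallel, both between nodes 0 and 3) = 1/(1/82000 + 1/24000) = 18570 Ω
  Rs1 = Rp1 + Rp2 (series, joined only at node 0) = 7133 + 18570 = 25700 Ω
  Rp3 = R5 ‖ Rs1 (parallel, both between nodes 1 and 3) = 1/(1/300 + 1/25700) = 296.5 Ω
R_th = 296.5 Ω
I_n = V_th/R_th = 0.06432/296.5 = 0.0002169 A, and R_n = R_th = 296.5 Ω

Final answer: I_n = 0.0002169 A, R_n = 296.5 Ω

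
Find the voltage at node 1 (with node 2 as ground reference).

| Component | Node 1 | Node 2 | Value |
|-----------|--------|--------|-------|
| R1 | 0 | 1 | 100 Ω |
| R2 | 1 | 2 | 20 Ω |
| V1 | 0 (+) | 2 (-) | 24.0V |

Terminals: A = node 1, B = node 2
Nodal analysis, taking node 2 as the 0 V reference.
Source V1 fixes V_0 = 24 V.
KCL at each unknown node (sum of currents leaving = 0; resistances in Ω):
  Node 1: (V_1 - 24)/100 + (V_1 - 0)/20 = 0
Collecting terms: 0.06 × V_1 = 0.24  =>  V_1 = 4 V
The requested potential is V_1 = 4 V.

Final answer: V_1 = 4 V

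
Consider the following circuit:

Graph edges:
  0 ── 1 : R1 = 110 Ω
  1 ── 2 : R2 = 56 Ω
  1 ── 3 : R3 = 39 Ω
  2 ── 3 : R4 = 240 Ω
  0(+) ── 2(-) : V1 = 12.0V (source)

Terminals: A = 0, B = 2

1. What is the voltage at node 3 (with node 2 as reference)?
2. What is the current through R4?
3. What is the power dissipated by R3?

Nodal analysis, taking node 2 as the 0 V reference.
Source V1 fixes V_0 = 12 V.
KCL at each unknown node (sum of currents leaving = 0; resistances in Ω):
  Node 1: (V_1 - 12)/110 + (V_1 - 0)/56 + (V_1 - V_3)/39 = 0
  Node 3: (V_3 - V_1)/39 + (V_3 - 0)/240 = 0
Collecting terms (coefficients in siemens):
  0.05259·V_1 - 0.02564·V_3 = 0.1091
  0.02981·V_3 - 0.02564·V_1 = 0
Determinant D = (0.05259)(0.02981) - (-0.02564)(-0.02564) = 0.0009101
V_1 = [(0.1091)(0.02981) - (-0.02564)(0)]/D = 3.573 V
V_3 = [(0.05259)(0) - (0.1091)(-0.02564)]/D = 3.074 V
Part 1:
  Read off the nodal solution: V_3 = 3.074 V
Part 2:
  I_R4 = (V_2 - V_3)/R4 = (0 - 3.074)/240 = -0.01281 A
  Magnitude: I_R4 = 0.01281 A
Part 3:
  I_R3 = (V_1 - V_3)/R3 = (3.573 - 3.074)/39 = 0.01281 A
  P_R3 = I_R3² × R3 = (0.01281)² × 39 = 0.006396 W

Final answers:
1. V_3 = 3.074 V
2. I_R4 = 0.01281 A
3. P_R3 = 0.006396 W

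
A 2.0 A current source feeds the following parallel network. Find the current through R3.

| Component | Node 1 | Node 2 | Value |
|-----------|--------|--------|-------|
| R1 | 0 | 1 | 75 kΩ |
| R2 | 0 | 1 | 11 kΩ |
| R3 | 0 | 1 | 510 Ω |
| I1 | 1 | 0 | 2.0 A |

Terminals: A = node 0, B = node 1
All resistors sit directly between nodes 0 and 1, so they are in parallel and share one voltage V; the full source current 2 A splits among them.
1/R_par = 1/75000 + 1/11000 + 1/510 = 0.002065 S  =>  R_par = 484.3 Ω
V = I × R_par = 2 × 484.3 = 968.5 V
I_R3 = V/R3 = 968.5/510 = 1.899 A

Final answer: 1.899 A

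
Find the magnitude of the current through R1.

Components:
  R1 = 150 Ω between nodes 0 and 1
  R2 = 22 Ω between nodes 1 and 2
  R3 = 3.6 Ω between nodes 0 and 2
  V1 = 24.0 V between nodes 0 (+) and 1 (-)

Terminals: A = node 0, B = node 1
Nodal analysis, taking node 1 as the 0 V reference.
Source V1 fixes V_0 = 24 V.
KCL at each unknown node (sum of currents leaving = 0; resistances in Ω):
  Node 2: (V_2 - 0)/22 + (V_2 - 24)/3.6 = 0
Collecting terms: 0.3232 × V_2 = 6.667  =>  V_2 = 20.62 V
I_R1 = (V_0 - V_1)/R1 = (24 - 0)/150 = 0.16 A
|I_R1| = 0.16 A

Final answer: |I_R1| = 0.16 A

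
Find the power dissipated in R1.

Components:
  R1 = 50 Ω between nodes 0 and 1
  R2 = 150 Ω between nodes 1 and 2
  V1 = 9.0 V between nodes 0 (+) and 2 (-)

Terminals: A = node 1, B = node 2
Nodal analysis, taking node 2 as the 0 V reference.
Source V1 fixes V_0 = 9 V.
KCL at each unknown node (sum of currents leaving = 0; resistances in Ω):
  Node 1: (V_1 - 9)/50 + (V_1 - 0)/150 = 0
Collecting terms: 0.02667 × V_1 = 0.18  =>  V_1 = 6.75 V
I_R1 = (V_0 - V_1)/R1 = (9 - 6.75)/50 = 0.045 A
P_R1 = I_R1² × R1 = (0.045)² × 50 = 0.1013 W

Final answer: 0.1013 W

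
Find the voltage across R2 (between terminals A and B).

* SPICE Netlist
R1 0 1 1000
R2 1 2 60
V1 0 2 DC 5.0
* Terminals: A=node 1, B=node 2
R1 and R2 are in series across V1 (node 0 → node 1 → node 2), and the output A–B is taken across R2, so this is a voltage divider.
Series current: I = V1/(R1 + R2) = 5/(1000 + 60) = 5/1060 = 0.004717 A
V_R2 = I × R2 = V1 × R2/(R1 + R2) = 5 × 60/1060 = 0.283 V

Final answer: 0.283 V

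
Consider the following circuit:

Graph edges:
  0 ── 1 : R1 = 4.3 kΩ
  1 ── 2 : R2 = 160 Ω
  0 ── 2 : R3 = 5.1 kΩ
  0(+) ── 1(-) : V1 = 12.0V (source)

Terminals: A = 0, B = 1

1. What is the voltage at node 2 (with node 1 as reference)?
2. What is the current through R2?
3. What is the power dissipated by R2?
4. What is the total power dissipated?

Nodal analysis, taking node 1 as the 0 V reference.
Source V1 fixes V_0 = 12 V.
KCL at each unknown node (sum of currents leaving = 0; resistances in Ω):
  Node 2: (V_2 - 0)/160 + (V_2 - 12)/5100 = 0
Collecting terms: 0.006446 × V_2 = 0.002353  =>  V_2 = 0.365 V
Part 1:
  Read off the nodal solution: V_2 = 0.365 V
Part 2:
  I_R2 = (V_1 - V_2)/R2 = (0 - 0.365)/160 = -0.002281 A
  Magnitude: I_R2 = 0.002281 A
Part 3:
  I_R2 = (V_1 - V_2)/R2 = (0 - 0.365)/160 = -0.002281 A
  P_R2 = I_R2² × R2 = (-0.002281)² × 160 = 0.0008327 W
Part 4:
  Power in each resistor, P = (ΔV)²/R:
    P_R1 = (12 - 0)²/4300 = 0.03349 W
    P_R2 = (0 - 0.365)²/160 = 0.0008327 W
    P_R3 = (12 - 0.365)²/5100 = 0.02654 W
  P_total = P_R1 + P_R2 + P_R3 = 0.06086 W

Final answers:
1. V_2 = 0.365 V
2. I_R2 = 0.002281 A
3. P_R2 = 0.0008327 W
4. P_total = 0.06086 W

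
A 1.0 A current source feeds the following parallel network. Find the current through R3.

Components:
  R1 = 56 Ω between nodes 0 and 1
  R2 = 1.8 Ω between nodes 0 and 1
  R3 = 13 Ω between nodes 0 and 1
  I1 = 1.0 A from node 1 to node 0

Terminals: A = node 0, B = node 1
All resistors sit directly between nodes 0 and 1, so they are in parallel and share one voltage V; the full source current 1 A splits among them.
1/R_par = 1/56 + 1/1.8 + 1/13 = 0.6503 S  =>  R_par = 1.538 Ω
V = I × R_par = 1 × 1.538 = 1.538 V
I_R3 = V/R3 = 1.538/13 = 0.1183 A

Final answer: 0.1183 A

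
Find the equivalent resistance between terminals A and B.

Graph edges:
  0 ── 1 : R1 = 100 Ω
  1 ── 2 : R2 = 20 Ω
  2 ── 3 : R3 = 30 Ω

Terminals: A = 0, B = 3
Reduce the network between node 0 (A) and node 3 (B) by series/parallel combination:
  Rs1 = R1 + R2 (series, joined only at node 1) = 100 + 20 = 120 Ω
  Rs2 = R3 + Rs1 (series, joined only at node 2) = 30 + 120 = 150 Ω
R_eq = 150 Ω

Final answer: 150 Ω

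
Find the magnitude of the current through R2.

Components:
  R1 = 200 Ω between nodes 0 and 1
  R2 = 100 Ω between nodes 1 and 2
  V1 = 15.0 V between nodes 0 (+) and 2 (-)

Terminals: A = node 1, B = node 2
Nodal analysis, taking node 2 as the 0 V reference.
Source V1 fixes V_0 = 15 V.
KCL at each unknown node (sum of currents leaving = 0; resistances in Ω):
  Node 1: (V_1 - 15)/200 + (V_1 - 0)/100 = 0
Collecting terms: 0.015 × V_1 = 0.075  =>  V_1 = 5 V
I_R2 = (V_1 - V_2)/R2 = (5 - 0)/100 = 0.05 A
|I_R2| = 0.05 A

Final answer: |I_R2| = 0.05 A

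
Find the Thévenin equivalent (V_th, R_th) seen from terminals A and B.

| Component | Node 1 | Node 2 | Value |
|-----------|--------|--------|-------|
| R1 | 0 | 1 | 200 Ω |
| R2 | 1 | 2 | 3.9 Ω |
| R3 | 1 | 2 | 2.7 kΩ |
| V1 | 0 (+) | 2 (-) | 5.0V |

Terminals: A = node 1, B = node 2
Step 1 — V_th is the open-circuit voltage V_A - V_B (nothing connected across the terminals).
Nodal analysis, taking node 2 as the 0 V reference.
Source V1 fixes V_0 = 5 V.
KCL at each unknown node (sum of currents leaving = 0; resistances in Ω):
  Node 1: (V_1 - 5)/200 + (V_1 - 0)/3.9 + (V_1 - 0)/2700 = 0
Collecting terms: 0.2618 × V_1 = 0.025  =>  V_1 = 0.0955 V
V_th = V_1 - V_2 = 0.0955 - 0 = 0.0955 V
Step 2 — R_th: zero the source — replace V1 by a short circuit (node 2 merges into node 0) — and find the resistance seen between A (node 1) and B (node 0).
Reduce the network between node 1 (A) and node 0 (B) by series/parallel combination:
  Rp1 = R1 ‖ R2 ‖ R3 (parallel, all between nodes 0 and 1) = 1/(1/200 + 1/3.9 + 1/2700) = 3.82 Ω
R_th = 3.82 Ω

Final answer: V_th = 0.0955 V, R_th = 3.82 Ω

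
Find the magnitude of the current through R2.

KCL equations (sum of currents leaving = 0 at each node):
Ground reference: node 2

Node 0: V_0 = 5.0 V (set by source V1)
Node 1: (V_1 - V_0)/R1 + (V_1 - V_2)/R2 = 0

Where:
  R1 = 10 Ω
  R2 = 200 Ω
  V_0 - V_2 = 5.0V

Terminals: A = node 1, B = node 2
Nodal analysis, taking node 2 as the 0 V reference.
Source V1 fixes V_0 = 5 V.
KCL at each unknown node (sum of currents leaving = 0; resistances in Ω):
  Node 1: (V_1 - 5)/10 + (V_1 - 0)/200 = 0
Collecting terms: 0.105 × V_1 = 0.5  =>  V_1 = 4.762 V
I_R2 = (V_1 - V_2)/R2 = (4.762 - 0)/200 = 0.02381 A
|I_R2| = 0.02381 A

Final answer: |I_R2| = 0.02381 A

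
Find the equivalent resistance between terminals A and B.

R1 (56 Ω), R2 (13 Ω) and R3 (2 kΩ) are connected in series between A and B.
Reduce the network between node 0 (A) and node 3 (B) by series/parallel combination:
  Rs1 = R1 + R2 (series, joined only at node 1) = 56 + 13 = 69 Ω
  Rs2 = R3 + Rs1 (series, joined only at node 2) = 2000 + 69 = 2069 Ω
R_eq = 2.069 kΩ

Final answer: 2.069 kΩ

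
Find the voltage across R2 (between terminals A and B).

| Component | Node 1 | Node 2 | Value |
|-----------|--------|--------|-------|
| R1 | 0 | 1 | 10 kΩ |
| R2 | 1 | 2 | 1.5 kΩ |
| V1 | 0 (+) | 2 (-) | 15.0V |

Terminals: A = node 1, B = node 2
R1 and R2 are in series across V1 (node 0 → node 1 → node 2), and the output A–B is taken across R2, so this is a voltage divider.
Series current: I = V1/(R1 + R2) = 15/(10000 + 1500) = 15/11500 = 0.001304 A
V_R2 = I × R2 = V1 × R2/(R1 + R2) = 15 × 1500/11500 = 1.957 V

Final answer: 1.957 V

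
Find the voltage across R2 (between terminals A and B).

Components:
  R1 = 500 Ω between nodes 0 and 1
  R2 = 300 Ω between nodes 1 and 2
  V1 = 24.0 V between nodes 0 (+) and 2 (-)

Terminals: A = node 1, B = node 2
R1 and R2 are in series across V1 (node 0 → node 1 → node 2), and the output A–B is taken across R2, so this is a voltage divider.
Series current: I = V1/(R1 + R2) = 24/(500 + 300) = 24/800 = 0.03 A
V_R2 = I × R2 = V1 × R2/(R1 + R2) = 24 × 300/800 = 9 V

Final answer: 9 V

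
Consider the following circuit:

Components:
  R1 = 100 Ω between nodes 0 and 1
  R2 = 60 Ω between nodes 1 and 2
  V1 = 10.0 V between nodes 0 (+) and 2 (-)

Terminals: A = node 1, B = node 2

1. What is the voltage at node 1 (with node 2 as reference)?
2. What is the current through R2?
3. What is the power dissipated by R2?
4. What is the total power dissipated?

Nodal analysis, taking node 2 as the 0 V reference.
Source V1 fixes V_0 = 10 V.
KCL at each unknown node (sum of currents leaving = 0; resistances in Ω):
  Node 1: (V_1 - 10)/100 + (V_1 - 0)/60 = 0
Collecting terms: 0.02667 × V_1 = 0.1  =>  V_1 = 3.75 V
Part 1:
  Read off the nodal solution: V_1 = 3.75 V
Part 2:
  I_R2 = (V_1 - V_2)/R2 = (3.75 - 0)/60 = 0.0625 A
  Magnitude: I_R2 = 0.0625 A
Part 3:
  I_R2 = (V_1 - V_2)/R2 = (3.75 - 0)/60 = 0.0625 A
  P_R2 = I_R2² × R2 = (0.0625)² × 60 = 0.2344 W
Part 4:
  Power in each resistor, P = (ΔV)²/R:
    P_R1 = (10 - 3.75)²/100 = 0.3906 W
    P_R2 = (3.75 - 0)²/60 = 0.2344 W
  P_total = P_R1 + P_R2 = 0.625 W

Final answers:
1. V_1 = 3.75 V
2. I_R2 = 0.0625 A
3. P_R2 = 0.2344 W
4. P_total = 0.625 W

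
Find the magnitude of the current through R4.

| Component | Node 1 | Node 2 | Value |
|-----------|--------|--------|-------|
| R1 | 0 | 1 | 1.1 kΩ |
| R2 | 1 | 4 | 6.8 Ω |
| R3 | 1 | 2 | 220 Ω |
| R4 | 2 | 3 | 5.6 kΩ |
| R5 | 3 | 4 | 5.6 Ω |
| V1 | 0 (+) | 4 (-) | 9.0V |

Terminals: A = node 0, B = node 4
Nodal analysis, taking node 4 as the 0 V reference.
Source V1 fixes V_0 = 9 V.
KCL at each unknown node (sum of currents leaving = 0; resistances in Ω):
  Node 1: (V_1 - 9)/1100 + (V_1 - 0)/6.8 + (V_1 - V_2)/220 = 0
  Node 2: (V_2 - V_1)/220 + (V_2 - V_3)/5600 = 0
  Node 3: (V_3 - V_2)/5600 + (V_3 - 0)/5.6 = 0
Collecting terms (coefficients in siemens):
  0.1525·V_1 - 0.004545·V_2 = 0.008182
  0.004724·V_2 - 0.004545·V_1 - 0.0001786·V_3 = 0
  0.1787·V_3 - 0.0001786·V_2 = 0
Solving these 3 simultaneous equations (Gaussian elimination) gives:
  V_1 = 0.05523 V, V_2 = 0.05314 V, V_3 = 0.00005309 V
I_R4 = (V_2 - V_3)/R4 = (0.05314 - 0.00005309)/5600 = 0.000009481 A
|I_R4| = 0.000009481 A

Final answer: |I_R4| = 9.481e-06 A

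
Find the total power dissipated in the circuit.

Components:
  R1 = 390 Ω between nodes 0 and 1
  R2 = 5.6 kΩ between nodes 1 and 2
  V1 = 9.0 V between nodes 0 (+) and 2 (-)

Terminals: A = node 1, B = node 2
Nodal analysis, taking node 2 as the 0 V reference.
Source V1 fixes V_0 = 9 V.
KCL at each unknown node (sum of currents leaving = 0; resistances in Ω):
  Node 1: (V_1 - 9)/390 + (V_1 - 0)/5600 = 0
Collecting terms: 0.002743 × V_1 = 0.02308  =>  V_1 = 8.414 V
Power in each resistor, P = (ΔV)²/R:
  P_R1 = (9 - 8.414)²/390 = 0.0008804 W
  P_R2 = (8.414 - 0)²/5600 = 0.01264 W
P_total = P_R1 + P_R2 = 0.01352 W

Final answer: 0.01352 W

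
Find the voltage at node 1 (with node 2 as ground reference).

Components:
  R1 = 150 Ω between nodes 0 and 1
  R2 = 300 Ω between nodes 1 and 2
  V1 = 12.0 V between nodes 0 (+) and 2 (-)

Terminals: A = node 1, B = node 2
Nodal analysis, taking node 2 as the 0 V reference.
Source V1 fixes V_0 = 12 V.
KCL at each unknown node (sum of currents leaving = 0; resistances in Ω):
  Node 1: (V_1 - 12)/150 + (V_1 - 0)/300 = 0
Collecting terms: 0.01 × V_1 = 0.08  =>  V_1 = 8 V
The requested potential is V_1 = 8 V.

Final answer: V_1 = 8 V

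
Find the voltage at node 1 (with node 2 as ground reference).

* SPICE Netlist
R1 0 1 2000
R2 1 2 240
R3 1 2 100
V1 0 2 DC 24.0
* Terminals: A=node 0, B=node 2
Nodal analysis, taking node 2 as the 0 V reference.
Source V1 fixes V_0 = 24 V.
KCL at each unknown node (sum of currents leaving = 0; resistances in Ω):
  Node 1: (V_1 - 24)/2000 + (V_1 - 0)/240 + (V_1 - 0)/100 = 0
Collecting terms: 0.01467 × V_1 = 0.012  =>  V_1 = 0.8182 V
The requested potential is V_1 = 0.8182 V.

Final answer: V_1 = 0.8182 V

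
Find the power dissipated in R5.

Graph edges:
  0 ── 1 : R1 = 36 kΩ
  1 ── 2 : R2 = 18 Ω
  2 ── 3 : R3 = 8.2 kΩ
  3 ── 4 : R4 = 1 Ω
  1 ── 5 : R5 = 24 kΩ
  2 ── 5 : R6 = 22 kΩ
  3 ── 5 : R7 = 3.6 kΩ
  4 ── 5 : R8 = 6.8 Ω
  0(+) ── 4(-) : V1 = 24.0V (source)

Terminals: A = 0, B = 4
Nodal analysis, taking node 4 as the 0 V reference.
Source V1 fixes V_0 = 24 V.
KCL at each unknown node (sum of currents leaving = 0; resistances in Ω):
  Node 1: (V_1 - 24)/36000 + (V_1 - V_2)/18 + (V_1 - V_5)/24000 = 0
  Node 2: (V_2 - V_1)/18 + (V_2 - V_3)/8200 + (V_2 - V_5)/22000 = 0
  Node 3: (V_3 - V_2)/8200 + (V_3 - 0)/1 + (V_3 - V_5)/3600 = 0
  Node 5: (V_5 - V_1)/24000 + (V_5 - V_2)/22000 + (V_5 - V_3)/3600 + (V_5 - 0)/6.8 = 0
Collecting terms (coefficients in siemens):
  0.05563·V_1 - 0.05556·V_2 - 0.00004167·V_5 = 0.0006667
  0.05572·V_2 - 0.05556·V_1 - 0.000122·V_3 - 0.00004545·V_5 = 0
  1·V_3 - 0.000122·V_2 - 0.0002778·V_5 = 0
  0.1474·V_5 - 0.00004167·V_1 - 0.00004545·V_2 - 0.0002778·V_3 = 0
Solving these 4 simultaneous equations (Gaussian elimination) gives:
  V_1 = 2.821 V, V_2 = 2.813 V, V_3 = 0.0003434 V, V_5 = 0.001665 V
I_R5 = (V_1 - V_5)/R5 = (2.821 - 0.001665)/24000 = 0.0001175 A
P_R5 = I_R5² × R5 = (0.0001175)² × 24000 = 0.0003313 W

Final answer: 0.0003313 W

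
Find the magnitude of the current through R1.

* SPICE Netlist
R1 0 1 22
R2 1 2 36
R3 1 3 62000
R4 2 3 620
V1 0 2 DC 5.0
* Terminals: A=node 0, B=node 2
Nodal analysis, taking node 2 as the 0 V reference.
Source V1 fixes V_0 = 5 V.
KCL at each unknown node (sum of currents leaving = 0; resistances in Ω):
  Node 1: (V_1 - 5)/22 + (V_1 - 0)/36 + (V_1 - V_3)/62000 = 0
  Node 3: (V_3 - V_1)/62000 + (V_3 - 0)/620 = 0
Collecting terms (coefficients in siemens):
  0.07325·V_1 - 0.00001613·V_3 = 0.2273
  0.001629·V_3 - 0.00001613·V_1 = 0
Determinant D = (0.07325)(0.001629) - (-0.00001613)(-0.00001613) = 0.0001193
V_1 = [(0.2273)(0.001629) - (-0.00001613)(0)]/D = 3.103 V
V_3 = [(0.07325)(0) - (0.2273)(-0.00001613)]/D = 0.03072 V
I_R1 = (V_0 - V_1)/R1 = (5 - 3.103)/22 = 0.08624 A
|I_R1| = 0.08624 A

Final answer: |I_R1| = 0.08624 A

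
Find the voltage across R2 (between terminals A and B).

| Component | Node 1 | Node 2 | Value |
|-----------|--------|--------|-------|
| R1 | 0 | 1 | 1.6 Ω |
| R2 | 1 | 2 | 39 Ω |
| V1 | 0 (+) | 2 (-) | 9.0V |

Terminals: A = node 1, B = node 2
R1 and R2 are in series across V1 (node 0 → node 1 → node 2), and the output A–B is taken across R2, so this is a voltage divider.
Series current: I = V1/(R1 + R2) = 9/(1.6 + 39) = 9/40.6 = 0.2217 A
V_R2 = I × R2 = V1 × R2/(R1 + R2) = 9 × 39/40.6 = 8.645 V

Final answer: 8.645 V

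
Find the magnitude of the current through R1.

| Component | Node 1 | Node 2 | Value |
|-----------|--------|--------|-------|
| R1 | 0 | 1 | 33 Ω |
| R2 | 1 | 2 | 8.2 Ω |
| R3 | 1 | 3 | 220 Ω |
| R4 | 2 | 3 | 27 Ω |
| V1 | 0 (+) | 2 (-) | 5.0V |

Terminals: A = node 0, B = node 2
Nodal analysis, taking node 2 as the 0 V reference.
Source V1 fixes V_0 = 5 V.
KCL at each unknown node (sum of currents leaving = 0; resistances in Ω):
  Node 1: (V_1 - 5)/33 + (V_1 - 0)/8.2 + (V_1 - V_3)/220 = 0
  Node 3: (V_3 - V_1)/220 + (V_3 - 0)/27 = 0
Collecting terms (coefficients in siemens):
  0.1568·V_1 - 0.004545·V_3 = 0.1515
  0.04158·V_3 - 0.004545·V_1 = 0
Determinant D = (0.1568)(0.04158) - (-0.004545)(-0.004545) = 0.006499
V_1 = [(0.1515)(0.04158) - (-0.004545)(0)]/D = 0.9694 V
V_3 = [(0.1568)(0) - (0.1515)(-0.004545)]/D = 0.106 V
I_R1 = (V_0 - V_1)/R1 = (5 - 0.9694)/33 = 0.1221 A
|I_R1| = 0.1221 A

Final answer: |I_R1| = 0.1221 A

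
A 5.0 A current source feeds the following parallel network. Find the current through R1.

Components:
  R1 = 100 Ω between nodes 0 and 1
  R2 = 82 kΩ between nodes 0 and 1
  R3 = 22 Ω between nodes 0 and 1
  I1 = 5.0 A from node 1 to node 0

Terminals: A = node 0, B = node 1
All resistors sit directly between nodes 0 and 1, so they are in parallel and share one voltage V; the full source current 5 A splits among them.
1/R_par = 1/100 + 1/82000 + 1/22 = 0.05547 S  =>  R_par = 18.03 Ω
V = I × R_par = 5 × 18.03 = 90.14 V
I_R1 = V/R1 = 90.14/100 = 0.9014 A

Final answer: 0.9014 A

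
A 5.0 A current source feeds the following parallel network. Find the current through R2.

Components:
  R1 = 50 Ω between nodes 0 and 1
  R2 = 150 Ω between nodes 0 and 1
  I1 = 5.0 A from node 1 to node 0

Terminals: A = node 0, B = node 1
All resistors sit directly between nodes 0 and 1, so they are in parallel and share one voltage V; the full source current 5 A splits among them.
1/R_par = 1/50 + 1/150 = 0.02667 S  =>  R_par = 37.5 Ω
V = I × R_par = 5 × 37.5 = 187.5 V
I_R2 = V/R2 = 187.5/150 = 1.25 A

Final answer: 1.25 A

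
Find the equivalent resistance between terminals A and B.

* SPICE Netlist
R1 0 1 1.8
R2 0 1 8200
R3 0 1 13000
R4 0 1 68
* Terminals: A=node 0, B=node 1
Reduce the network between node 0 (A) and node 1 (B) by series/parallel combination:
  Rp1 = R1 ‖ R2 ‖ R3 ‖ R4 (parallel, all between nodes 0 and 1) = 1/(1/1.8 + 1/8200 + 1/13000 + 1/68) = 1.753 Ω
R_eq = 1.753 Ω

Final answer: 1.753 Ω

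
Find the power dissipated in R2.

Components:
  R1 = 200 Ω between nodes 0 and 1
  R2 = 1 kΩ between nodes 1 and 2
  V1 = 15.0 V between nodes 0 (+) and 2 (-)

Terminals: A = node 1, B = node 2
Nodal analysis, taking node 2 as the 0 V reference.
Source V1 fixes V_0 = 15 V.
KCL at each unknown node (sum of currents leaving = 0; resistances in Ω):
  Node 1: (V_1 - 15)/200 + (V_1 - 0)/1000 = 0
Collecting terms: 0.006 × V_1 = 0.075  =>  V_1 = 12.5 V
I_R2 = (V_1 - V_2)/R2 = (12.5 - 0)/1000 = 0.0125 A
P_R2 = I_R2² × R2 = (0.0125)² × 1000 = 0.1562 W

Final answer: 0.1562 W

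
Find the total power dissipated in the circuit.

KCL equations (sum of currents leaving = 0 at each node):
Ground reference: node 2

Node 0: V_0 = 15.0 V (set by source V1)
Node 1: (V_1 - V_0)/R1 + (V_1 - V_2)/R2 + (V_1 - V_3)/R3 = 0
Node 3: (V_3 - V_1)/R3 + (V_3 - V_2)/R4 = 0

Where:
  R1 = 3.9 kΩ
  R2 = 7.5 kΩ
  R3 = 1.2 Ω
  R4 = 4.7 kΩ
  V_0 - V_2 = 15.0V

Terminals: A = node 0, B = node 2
Nodal analysis, taking node 2 as the 0 V reference.
Source V1 fixes V_0 = 15 V.
KCL at each unknown node (sum of currents leaving = 0; resistances in Ω):
  Node 1: (V_1 - 15)/3900 + (V_1 - 0)/7500 + (V_1 - V_3)/1.2 = 0
  Node 3: (V_3 - V_1)/1.2 + (V_3 - 0)/4700 = 0
Collecting terms (coefficients in siemens):
  0.8337·V_1 - 0.8333·V_3 = 0.003846
  0.8335·V_3 - 0.8333·V_1 = 0
Determinant D = (0.8337)(0.8335) - (-0.8333)(-0.8333) = 0.0005022
V_1 = [(0.003846)(0.8335) - (-0.8333)(0)]/D = 6.384 V
V_3 = [(0.8337)(0) - (0.003846)(-0.8333)]/D = 6.383 V
Power in each resistor, P = (ΔV)²/R:
  P_R1 = (15 - 6.384)²/3900 = 0.01903 W
  P_R2 = (6.384 - 0)²/7500 = 0.005434 W
  P_R3 = (6.384 - 6.383)²/1.2 = 0.000002213 W
  P_R4 = (0 - 6.383)²/4700 = 0.008667 W
P_total = P_R1 + P_R2 + P_R3 + P_R4 = 0.03314 W

Final answer: 0.03314 W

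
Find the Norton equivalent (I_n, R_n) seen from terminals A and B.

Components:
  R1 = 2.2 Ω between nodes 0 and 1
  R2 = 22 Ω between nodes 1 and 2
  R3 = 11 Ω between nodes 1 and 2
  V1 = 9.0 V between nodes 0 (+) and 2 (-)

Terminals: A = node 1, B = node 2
Find the Thévenin equivalent first; then I_n = V_th/R_th and R_n = R_th.
Step 1 — V_th is the open-circuit voltage V_A - V_B (nothing connected across the terminals).
Nodal analysis, taking node 2 as the 0 V reference.
Source V1 fixes V_0 = 9 V.
KCL at each unknown node (sum of currents leaving = 0; resistances in Ω):
  Node 1: (V_1 - 9)/2.2 + (V_1 - 0)/22 + (V_1 - 0)/11 = 0
Collecting terms: 0.5909 × V_1 = 4.091  =>  V_1 = 6.923 V
V_th = V_1 - V_2 = 6.923 - 0 = 6.923 V
Step 2 — R_th: zero the source — replace V1 by a short circuit (node 2 merges into node 0) — and find the resistance seen between A (node 1) and B (node 0).
Reduce the network between node 1 (A) and node 0 (B) by series/parallel combination:
  Rp1 = R1 ‖ R2 ‖ R3 (parallel, all between nodes 0 and 1) = 1/(1/2.2 + 1/22 + 1/11) = 1.692 Ω
R_th = 1.692 Ω
I_n = V_th/R_th = 6.923/1.692 = 4.091 A, and R_n = R_th = 1.692 Ω

Final answer: I_n = 4.091 A, R_n = 1.692 Ω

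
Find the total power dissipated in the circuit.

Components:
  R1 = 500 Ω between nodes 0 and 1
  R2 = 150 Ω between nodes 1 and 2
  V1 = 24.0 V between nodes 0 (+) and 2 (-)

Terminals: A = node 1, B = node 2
Nodal analysis, taking node 2 as the 0 V reference.
Source V1 fixes V_0 = 24 V.
KCL at each unknown node (sum of currents leaving = 0; resistances in Ω):
  Node 1: (V_1 - 24)/500 + (V_1 - 0)/150 = 0
Collecting terms: 0.008667 × V_1 = 0.048  =>  V_1 = 5.538 V
Power in each resistor, P = (ΔV)²/R:
  P_R1 = (24 - 5.538)²/500 = 0.6817 W
  P_R2 = (5.538 - 0)²/150 = 0.2045 W
P_total = P_R1 + P_R2 = 0.8862 W

Final answer: 0.8862 W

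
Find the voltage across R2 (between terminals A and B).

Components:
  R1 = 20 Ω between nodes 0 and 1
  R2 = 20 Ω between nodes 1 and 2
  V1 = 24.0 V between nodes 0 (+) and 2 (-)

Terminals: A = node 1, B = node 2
R1 and R2 are in series across V1 (node 0 → node 1 → node 2), and the output A–B is taken across R2, so this is a voltage divider.
Series current: I = V1/(R1 + R2) = 24/(20 + 20) = 24/40 = 0.6 A
V_R2 = I × R2 = V1 × R2/(R1 + R2) = 24 × 20/40 = 12 V

Final answer: 12 V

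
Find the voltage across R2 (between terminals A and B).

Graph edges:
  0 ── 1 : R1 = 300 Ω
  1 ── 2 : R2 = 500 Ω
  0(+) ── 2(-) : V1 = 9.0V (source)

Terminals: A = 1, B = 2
R1 and R2 are in series across V1 (node 0 → node 1 → node 2), and the output A–B is taken across R2, so this is a voltage divider.
Series current: I = V1/(R1 + R2) = 9/(300 + 500) = 9/800 = 0.01125 A
V_R2 = I × R2 = V1 × R2/(R1 + R2) = 9 × 500/800 = 5.625 V

Final answer: 5.625 V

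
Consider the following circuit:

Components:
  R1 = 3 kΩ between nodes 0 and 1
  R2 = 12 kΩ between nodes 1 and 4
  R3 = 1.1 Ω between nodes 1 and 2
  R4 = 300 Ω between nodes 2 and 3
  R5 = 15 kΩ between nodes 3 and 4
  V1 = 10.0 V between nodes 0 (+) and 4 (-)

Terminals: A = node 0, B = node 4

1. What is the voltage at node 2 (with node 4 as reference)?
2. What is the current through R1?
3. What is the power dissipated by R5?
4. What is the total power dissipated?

Nodal analysis, taking node 4 as the 0 V reference.
Source V1 fixes V_0 = 10 V.
KCL at each unknown node (sum of currents leaving = 0; resistances in Ω):
  Node 1: (V_1 - 10)/3000 + (V_1 - 0)/12000 + (V_1 - V_2)/1.1 = 0
  Node 2: (V_2 - V_1)/1.1 + (V_2 - V_3)/300 = 0
  Node 3: (V_3 - V_2)/300 + (V_3 - 0)/15000 = 0
Collecting terms (coefficients in siemens):
  0.9095·V_1 - 0.9091·V_2 = 0.003333
  0.9124·V_2 - 0.9091·V_1 - 0.003333·V_3 = 0
  0.0034·V_3 - 0.003333·V_2 = 0
Solving these 3 simultaneous equations (Gaussian elimination) gives:
  V_1 = 6.915 V, V_2 = 6.915 V, V_3 = 6.779 V
Part 1:
  Read off the nodal solution: V_2 = 6.915 V
Part 2:
  I_R1 = (V_0 - V_1)/R1 = (10 - 6.915)/3000 = 0.001028 A
  Magnitude: I_R1 = 0.001028 A
Part 3:
  I_R5 = (V_3 - V_4)/R5 = (6.779 - 0)/15000 = 0.0004519 A
  P_R5 = I_R5² × R5 = (0.0004519)² × 15000 = 0.003064 W
Part 4:
  Power in each resistor, P = (ΔV)²/R:
    P_R1 = (10 - 6.915)²/3000 = 0.003172 W
    P_R2 = (6.915 - 0)²/12000 = 0.003985 W
    P_R3 = (6.915 - 6.915)²/1.1 = 0.0000002247 W
    P_R4 = (6.915 - 6.779)²/300 = 0.00006128 W
    P_R5 = (6.779 - 0)²/15000 = 0.003064 W
  P_total = P_R1 + P_R2 + P_R3 + P_R4 + P_R5 = 0.01028 W

Final answers:
1. V_2 = 6.915 V
2. I_R1 = 0.001028 A
3. P_R5 = 0.003064 W
4. P_total = 0.01028 W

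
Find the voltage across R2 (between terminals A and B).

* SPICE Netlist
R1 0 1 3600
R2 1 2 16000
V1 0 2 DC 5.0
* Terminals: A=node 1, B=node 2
R1 and R2 are in series across V1 (node 0 → node 1 → node 2), and the output A–B is taken across R2, so this is a voltage divider.
Series current: I = V1/(R1 + R2) = 5/(3600 + 16000) = 5/19600 = 0.0002551 A
V_R2 = I × R2 = V1 × R2/(R1 + R2) = 5 × 16000/19600 = 4.082 V

Final answer: 4.082 V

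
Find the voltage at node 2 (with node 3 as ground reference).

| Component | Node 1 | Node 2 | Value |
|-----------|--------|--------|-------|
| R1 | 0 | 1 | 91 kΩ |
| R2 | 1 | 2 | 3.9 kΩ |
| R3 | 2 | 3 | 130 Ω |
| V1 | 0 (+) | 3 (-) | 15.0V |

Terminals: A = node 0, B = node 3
Nodal analysis, taking node 3 as the 0 V reference.
Source V1 fixes V_0 = 15 V.
KCL at each unknown node (sum of currents leaving = 0; resistances in Ω):
  Node 1: (V_1 - 15)/91000 + (V_1 - V_2)/3900 = 0
  Node 2: (V_2 - V_1)/3900 + (V_2 - 0)/130 = 0
Collecting terms (coefficients in siemens):
  0.0002674·V_1 - 0.0002564·V_2 = 0.0001648
  0.007949·V_2 - 0.0002564·V_1 = 0
Determinant D = (0.0002674)(0.007949) - (-0.0002564)(-0.0002564) = 0.00000206
V_1 = [(0.0001648)(0.007949) - (-0.0002564)(0)]/D = 0.6361 V
V_2 = [(0.0002674)(0) - (0.0001648)(-0.0002564)]/D = 0.02052 V
The requested potential is V_2 = 0.02052 V.

Final answer: V_2 = 0.02052 V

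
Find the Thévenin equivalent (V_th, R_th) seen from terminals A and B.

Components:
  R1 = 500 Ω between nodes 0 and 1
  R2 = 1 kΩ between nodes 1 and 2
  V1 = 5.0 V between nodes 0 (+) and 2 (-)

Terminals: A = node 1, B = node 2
Step 1 — V_th is the open-circuit voltage V_A - V_B (nothing connected across the terminals).
Nodal analysis, taking node 2 as the 0 V reference.
Source V1 fixes V_0 = 5 V.
KCL at each unknown node (sum of currents leaving = 0; resistances in Ω):
  Node 1: (V_1 - 5)/500 + (V_1 - 0)/1000 = 0
Collecting terms: 0.003 × V_1 = 0.01  =>  V_1 = 3.333 V
V_th = V_1 - V_2 = 3.333 - 0 = 3.333 V
Step 2 — R_th: zero the source — replace V1 by a short circuit (node 2 merges into node 0) — and find the resistance seen between A (node 1) and B (node 0).
Reduce the network between node 1 (A) and node 0 (B) by series/parallel combination:
  Rp1 = R1 ‖ R2 (parallel, both between nodes 0 and 1) = 1/(1/500 + 1/1000) = 333.3 Ω
R_th = 333.3 Ω

Final answer: V_th = 3.333 V, R_th = 333.3 Ω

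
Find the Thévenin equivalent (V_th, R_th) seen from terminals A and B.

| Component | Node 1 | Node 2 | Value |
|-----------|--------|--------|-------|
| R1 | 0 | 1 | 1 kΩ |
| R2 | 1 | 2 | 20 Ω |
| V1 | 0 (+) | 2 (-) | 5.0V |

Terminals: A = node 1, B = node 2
Step 1 — V_th is the open-circuit voltage V_A - V_B (nothing connected across the terminals).
Nodal analysis, taking node 2 as the 0 V reference.
Source V1 fixes V_0 = 5 V.
KCL at each unknown node (sum of currents leaving = 0; resistances in Ω):
  Node 1: (V_1 - 5)/1000 + (V_1 - 0)/20 = 0
Collecting terms: 0.051 × V_1 = 0.005  =>  V_1 = 0.09804 V
V_th = V_1 - V_2 = 0.09804 - 0 = 0.09804 V
Step 2 — R_th: zero the source — replace V1 by a short circuit (node 2 merges into node 0) — and find the resistance seen between A (node 1) and B (node 0).
Reduce the network between node 1 (A) and node 0 (B) by series/parallel combination:
  Rp1 = R1 ‖ R2 (parallel, both between nodes 0 and 1) = 1/(1/1000 + 1/20) = 19.61 Ω
R_th = 19.61 Ω

Final answer: V_th = 0.09804 V, R_th = 19.61 Ω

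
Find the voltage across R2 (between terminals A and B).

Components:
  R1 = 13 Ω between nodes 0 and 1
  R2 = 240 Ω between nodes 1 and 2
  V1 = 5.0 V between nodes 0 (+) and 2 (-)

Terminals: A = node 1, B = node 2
R1 and R2 are in series across V1 (node 0 → node 1 → node 2), and the output A–B is taken across R2, so this is a voltage divider.
Series current: I = V1/(R1 + R2) = 5/(13 + 240) = 5/253 = 0.01976 A
V_R2 = I × R2 = V1 × R2/(R1 + R2) = 5 × 240/253 = 4.743 V

Final answer: 4.743 V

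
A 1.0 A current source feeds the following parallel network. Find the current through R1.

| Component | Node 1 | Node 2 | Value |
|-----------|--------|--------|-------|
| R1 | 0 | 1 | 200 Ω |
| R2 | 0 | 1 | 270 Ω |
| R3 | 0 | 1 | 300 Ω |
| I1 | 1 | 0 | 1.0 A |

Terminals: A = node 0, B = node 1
All resistors sit directly between nodes 0 and 1, so they are in parallel and share one voltage V; the full source current 1 A splits among them.
1/R_par = 1/200 + 1/270 + 1/300 = 0.01204 S  =>  R_par = 83.08 Ω
V = I × R_par = 1 × 83.08 = 83.08 V
I_R1 = V/R1 = 83.08/200 = 0.4154 A

Final answer: 0.4154 A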